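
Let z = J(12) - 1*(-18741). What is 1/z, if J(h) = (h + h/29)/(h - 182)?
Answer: 493/9239277 ≈ 5.3359e-5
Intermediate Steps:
J(h) = 30*h/(29*(-182 + h)) (J(h) = (h + h*(1/29))/(-182 + h) = (h + h/29)/(-182 + h) = (30*h/29)/(-182 + h) = 30*h/(29*(-182 + h)))
z = 9239277/493 (z = (30/29)*12/(-182 + 12) - 1*(-18741) = (30/29)*12/(-170) + 18741 = (30/29)*12*(-1/170) + 18741 = -36/493 + 18741 = 9239277/493 ≈ 18741.)
1/z = 1/(9239277/493) = 493/9239277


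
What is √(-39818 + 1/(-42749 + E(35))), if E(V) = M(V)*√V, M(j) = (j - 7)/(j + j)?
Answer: √(-8510898415 + 79636*√35)/√(213745 - 2*√35) ≈ 199.54*I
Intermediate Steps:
M(j) = (-7 + j)/(2*j) (M(j) = (-7 + j)/((2*j)) = (-7 + j)*(1/(2*j)) = (-7 + j)/(2*j))
E(V) = (-7 + V)/(2*√V) (E(V) = ((-7 + V)/(2*V))*√V = (-7 + V)/(2*√V))
√(-39818 + 1/(-42749 + E(35))) = √(-39818 + 1/(-42749 + (-7 + 35)/(2*√35))) = √(-39818 + 1/(-42749 + (½)*(√35/35)*28)) = √(-39818 + 1/(-42749 + 2*√35/5))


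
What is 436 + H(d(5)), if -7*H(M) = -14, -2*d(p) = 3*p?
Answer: 438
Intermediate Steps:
d(p) = -3*p/2
H(M) = 2 (H(M) = -1/7*(-14) = 2)
436 + H(d(5)) = 436 + 2 = 438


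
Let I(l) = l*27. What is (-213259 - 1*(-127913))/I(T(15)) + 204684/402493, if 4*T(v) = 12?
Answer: -34334588174/32601933 ≈ -1053.1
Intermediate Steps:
T(v) = 3 (T(v) = (¼)*12 = 3)
I(l) = 27*l
(-213259 - 1*(-127913))/I(T(15)) + 204684/402493 = (-213259 - 1*(-127913))/((27*3)) + 204684/402493 = (-213259 + 127913)/81 + 204684*(1/402493) = -85346*1/81 + 204684/402493 = -85346/81 + 204684/402493 = -34334588174/32601933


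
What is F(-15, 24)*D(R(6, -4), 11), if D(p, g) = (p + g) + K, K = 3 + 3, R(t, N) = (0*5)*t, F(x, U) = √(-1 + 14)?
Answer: 17*√13 ≈ 61.294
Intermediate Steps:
F(x, U) = √13
R(t, N) = 0 (R(t, N) = 0*t = 0)
K = 6
D(p, g) = 6 + g + p (D(p, g) = (p + g) + 6 = (g + p) + 6 = 6 + g + p)
F(-15, 24)*D(R(6, -4), 11) = √13*(6 + 11 + 0) = √13*17 = 17*√13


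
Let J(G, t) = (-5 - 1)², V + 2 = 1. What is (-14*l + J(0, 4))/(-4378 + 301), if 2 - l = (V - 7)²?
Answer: -904/4077 ≈ -0.22173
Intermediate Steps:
V = -1 (V = -2 + 1 = -1)
l = -62 (l = 2 - (-1 - 7)² = 2 - 1*(-8)² = 2 - 1*64 = 2 - 64 = -62)
J(G, t) = 36 (J(G, t) = (-6)² = 36)
(-14*l + J(0, 4))/(-4378 + 301) = (-14*(-62) + 36)/(-4378 + 301) = (868 + 36)/(-4077) = 904*(-1/4077) = -904/4077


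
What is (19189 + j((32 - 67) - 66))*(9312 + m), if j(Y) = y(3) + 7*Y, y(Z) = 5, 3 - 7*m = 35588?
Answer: 78170959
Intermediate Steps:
m = -35585/7 (m = 3/7 - ⅐*35588 = 3/7 - 5084 = -35585/7 ≈ -5083.6)
j(Y) = 5 + 7*Y
(19189 + j((32 - 67) - 66))*(9312 + m) = (19189 + (5 + 7*((32 - 67) - 66)))*(9312 - 35585/7) = (19189 + (5 + 7*(-35 - 66)))*(29599/7) = (19189 + (5 + 7*(-101)))*(29599/7) = (19189 + (5 - 707))*(29599/7) = (19189 - 702)*(29599/7) = 18487*(29599/7) = 78170959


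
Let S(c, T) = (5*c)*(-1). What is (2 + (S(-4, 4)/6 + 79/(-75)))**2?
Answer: 11449/625 ≈ 18.318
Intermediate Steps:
S(c, T) = -5*c
(2 + (S(-4, 4)/6 + 79/(-75)))**2 = (2 + (-5*(-4)/6 + 79/(-75)))**2 = (2 + (20*(1/6) + 79*(-1/75)))**2 = (2 + (10/3 - 79/75))**2 = (2 + 57/25)**2 = (107/25)**2 = 11449/625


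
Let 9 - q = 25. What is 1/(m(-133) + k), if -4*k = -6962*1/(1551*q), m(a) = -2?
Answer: -49632/102745 ≈ -0.48306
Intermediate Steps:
q = -16 (q = 9 - 1*25 = 9 - 25 = -16)
k = -3481/49632 (k = -(-3481)/(2*((-16*1551))) = -(-3481)/(2*(-24816)) = -(-3481)*(-1)/(2*24816) = -¼*3481/12408 = -3481/49632 ≈ -0.070136)
1/(m(-133) + k) = 1/(-2 - 3481/49632) = 1/(-102745/49632) = -49632/102745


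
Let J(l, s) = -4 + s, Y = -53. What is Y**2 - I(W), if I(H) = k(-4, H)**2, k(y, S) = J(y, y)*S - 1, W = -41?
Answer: -104120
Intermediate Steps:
k(y, S) = -1 + S*(-4 + y) (k(y, S) = (-4 + y)*S - 1 = S*(-4 + y) - 1 = -1 + S*(-4 + y))
I(H) = (-1 - 8*H)**2 (I(H) = (-1 + H*(-4 - 4))**2 = (-1 + H*(-8))**2 = (-1 - 8*H)**2)
Y**2 - I(W) = (-53)**2 - (1 + 8*(-41))**2 = 2809 - (1 - 328)**2 = 2809 - 1*(-327)**2 = 2809 - 1*106929 = 2809 - 106929 = -104120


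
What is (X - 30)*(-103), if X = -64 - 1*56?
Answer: 15450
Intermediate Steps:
X = -120 (X = -64 - 56 = -120)
(X - 30)*(-103) = (-120 - 30)*(-103) = -150*(-103) = 15450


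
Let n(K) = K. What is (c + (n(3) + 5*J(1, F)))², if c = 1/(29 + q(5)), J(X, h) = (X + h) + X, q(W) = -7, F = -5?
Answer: 69169/484 ≈ 142.91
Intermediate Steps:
J(X, h) = h + 2*X
c = 1/22 (c = 1/(29 - 7) = 1/22 ≈ 0.045455)
(c + (n(3) + 5*J(1, F)))² = (1/22 + (3 + 5*(-5 + 2*1)))² = (1/22 + (3 + 5*(-5 + 2)))² = (1/22 + (3 + 5*(-3)))² = (1/22 + (3 - 15))² = (1/22 - 12)² = (-263/22)² = 69169/484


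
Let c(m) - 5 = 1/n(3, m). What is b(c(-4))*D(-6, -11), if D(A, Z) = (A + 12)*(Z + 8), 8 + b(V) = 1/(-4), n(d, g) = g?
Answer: 297/2 ≈ 148.50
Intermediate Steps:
c(m) = 5 + 1/m
b(V) = -33/4 (b(V) = -8 + 1/(-4) = -8 - ¼ = -33/4)
D(A, Z) = (8 + Z)*(12 + A) (D(A, Z) = (12 + A)*(8 + Z) = (8 + Z)*(12 + A))
b(c(-4))*D(-6, -11) = -33*(96 + 8*(-6) + 12*(-11) - 6*(-11))/4 = -33*(96 - 48 - 132 + 66)/4 = -33/4*(-18) = 297/2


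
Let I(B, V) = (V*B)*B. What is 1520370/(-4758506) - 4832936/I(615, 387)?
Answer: -122769393495683/348258577812975 ≈ -0.35252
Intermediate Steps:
I(B, V) = V*B² (I(B, V) = (B*V)*B = V*B²)
1520370/(-4758506) - 4832936/I(615, 387) = 1520370/(-4758506) - 4832936/(387*615²) = 1520370*(-1/4758506) - 4832936/(387*378225) = -760185/2379253 - 4832936/146373075 = -122769393495683/348258577812975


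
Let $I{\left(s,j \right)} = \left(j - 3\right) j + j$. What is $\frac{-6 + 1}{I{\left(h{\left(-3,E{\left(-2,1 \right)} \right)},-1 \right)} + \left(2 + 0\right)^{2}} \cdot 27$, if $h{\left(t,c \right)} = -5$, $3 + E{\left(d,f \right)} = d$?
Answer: $- \frac{135}{7} \approx -19.286$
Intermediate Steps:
$E{\left(d,f \right)} = -3 + d$
$I{\left(s,j \right)} = j + j \left(-3 + j\right)$ ($I{\left(s,j \right)} = \left(-3 + j\right) j + j = j \left(-3 + j\right) + j = j + j \left(-3 + j\right)$)
$\frac{-6 + 1}{I{\left(h{\left(-3,E{\left(-2,1 \right)} \right)},-1 \right)} + \left(2 + 0\right)^{2}} \cdot 27 = \frac{-6 + 1}{- (-2 - 1) + \left(2 + 0\right)^{2}} \cdot 27 = - \frac{5}{\left(-1\right) \left(-3\right) + 2^{2}} \cdot 27 = - \frac{5}{3 + 4} \cdot 27 = - \frac{5}{7} \cdot 27 = \left(-5\right) \frac{1}{7} \cdot 27 = \left(- \frac{5}{7}\right) 27 = - \frac{135}{7}$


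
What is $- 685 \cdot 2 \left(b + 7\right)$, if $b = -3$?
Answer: $-5480$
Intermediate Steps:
$- 685 \cdot 2 \left(b + 7\right) = - 685 \cdot 2 \left(-3 + 7\right) = - 685 \cdot 2 \cdot 4 = \left(-685\right) 8 = -5480$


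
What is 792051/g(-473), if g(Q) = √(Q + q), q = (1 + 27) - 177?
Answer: -792051*I*√622/622 ≈ -31758.0*I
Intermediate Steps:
q = -149 (q = 28 - 177 = -149)
g(Q) = √(-149 + Q) (g(Q) = √(Q - 149) = √(-149 + Q))
792051/g(-473) = 792051/(√(-149 - 473)) = 792051/(√(-622)) = 792051/((I*√622)) = 792051*(-I*√622/622) = -792051*I*√622/622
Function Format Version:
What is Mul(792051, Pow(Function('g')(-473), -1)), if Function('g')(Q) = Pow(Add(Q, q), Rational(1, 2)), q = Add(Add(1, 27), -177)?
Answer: Mul(Rational(-792051, 622), I, Pow(622, Rational(1, 2))) ≈ Mul(-31758., I)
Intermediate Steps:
q = -149 (q = Add(28, -177) = -149)
Function('g')(Q) = Pow(Add(-149, Q), Rational(1, 2)) (Function('g')(Q) = Pow(Add(Q, -149), Rational(1, 2)) = Pow(Add(-149, Q), Rational(1, 2)))
Mul(792051, Pow(Function('g')(-473), -1)) = Mul(792051, Pow(Pow(Add(-149, -473), Rational(1, 2)), -1)) = Mul(792051, Pow(Pow(-622, Rational(1, 2)), -1)) = Mul(792051, Pow(Mul(I, Pow(622, Rational(1, 2))), -1)) = Mul(792051, Mul(Rational(-1, 622), I, Pow(622, Rational(1, 2)))) = Mul(Rational(-792051, 622), I, Pow(622, Rational(1, 2)))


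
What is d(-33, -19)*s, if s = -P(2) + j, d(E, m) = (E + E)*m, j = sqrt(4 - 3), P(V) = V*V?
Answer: -3762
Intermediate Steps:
P(V) = V**2
j = 1 (j = sqrt(1) = 1)
d(E, m) = 2*E*m (d(E, m) = (2*E)*m = 2*E*m)
s = -3 (s = -1*2**2 + 1 = -1*4 + 1 = -4 + 1 = -3)
d(-33, -19)*s = (2*(-33)*(-19))*(-3) = 1254*(-3) = -3762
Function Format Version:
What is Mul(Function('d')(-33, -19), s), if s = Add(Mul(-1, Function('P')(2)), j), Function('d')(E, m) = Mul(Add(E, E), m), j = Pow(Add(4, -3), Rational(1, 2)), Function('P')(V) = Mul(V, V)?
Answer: -3762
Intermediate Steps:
Function('P')(V) = Pow(V, 2)
j = 1 (j = Pow(1, Rational(1, 2)) = 1)
Function('d')(E, m) = Mul(2, E, m) (Function('d')(E, m) = Mul(Mul(2, E), m) = Mul(2, E, m))
s = -3 (s = Add(Mul(-1, Pow(2, 2)), 1) = Add(Mul(-1, 4), 1) = Add(-4, 1) = -3)
Mul(Function('d')(-33, -19), s) = Mul(Mul(2, -33, -19), -3) = Mul(1254, -3) = -3762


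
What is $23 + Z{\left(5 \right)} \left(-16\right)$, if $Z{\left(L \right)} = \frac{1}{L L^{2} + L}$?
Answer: $\frac{1487}{65} \approx 22.877$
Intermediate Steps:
$Z{\left(L \right)} = \frac{1}{L + L^{3}}$ ($Z{\left(L \right)} = \frac{1}{L^{3} + L} = \frac{1}{L + L^{3}}$)
$23 + Z{\left(5 \right)} \left(-16\right) = 23 + \frac{1}{5 + 5^{3}} \left(-16\right) = 23 + \frac{1}{5 + 125} \left(-16\right) = 23 + \frac{1}{130} \left(-16\right) = 23 - \frac{8}{65} = \frac{1487}{65}$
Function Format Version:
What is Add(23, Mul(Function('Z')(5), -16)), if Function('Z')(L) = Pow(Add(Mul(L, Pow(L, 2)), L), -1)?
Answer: Rational(1487, 65) ≈ 22.877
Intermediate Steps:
Function('Z')(L) = Pow(Add(L, Pow(L, 3)), -1) (Function('Z')(L) = Pow(Add(Pow(L, 3), L), -1) = Pow(Add(L, Pow(L, 3)), -1))
Add(23, Mul(Function('Z')(5), -16)) = Add(23, Mul(Pow(Add(5, Pow(5, 3)), -1), -16)) = Add(23, Mul(Pow(Add(5, 125), -1), -16)) = Add(23, Mul(Pow(130, -1), -16)) = Add(23, Mul(Rational(1, 130), -16)) = Add(23, Rational(-8, 65)) = Rational(1487, 65)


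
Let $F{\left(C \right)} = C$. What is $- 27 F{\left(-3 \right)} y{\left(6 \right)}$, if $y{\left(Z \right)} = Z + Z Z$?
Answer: $3402$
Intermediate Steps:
$y{\left(Z \right)} = Z + Z^{2}$
$- 27 F{\left(-3 \right)} y{\left(6 \right)} = \left(-27\right) \left(-3\right) 6 \left(1 + 6\right) = 81 \cdot 6 \cdot 7 = 81 \cdot 42 = 3402$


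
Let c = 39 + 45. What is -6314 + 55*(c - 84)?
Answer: -6314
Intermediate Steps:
c = 84
-6314 + 55*(c - 84) = -6314 + 55*(84 - 84) = -6314 + 55*0 = -6314 + 0 = -6314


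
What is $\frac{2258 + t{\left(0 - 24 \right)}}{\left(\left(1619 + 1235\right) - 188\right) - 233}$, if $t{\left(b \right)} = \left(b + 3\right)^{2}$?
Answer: $\frac{2699}{2433} \approx 1.1093$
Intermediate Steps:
$t{\left(b \right)} = \left(3 + b\right)^{2}$
$\frac{2258 + t{\left(0 - 24 \right)}}{\left(\left(1619 + 1235\right) - 188\right) - 233} = \frac{2258 + \left(3 + \left(0 - 24\right)\right)^{2}}{\left(\left(1619 + 1235\right) - 188\right) - 233} = \frac{2258 + \left(3 + \left(0 - 24\right)\right)^{2}}{\left(2854 - 188\right) - 233} = \frac{2258 + \left(3 - 24\right)^{2}}{2666 - 233} = \frac{2258 + \left(-21\right)^{2}}{2433} = \left(2258 + 441\right) \frac{1}{2433} = 2699 \cdot \frac{1}{2433} = \frac{2699}{2433}$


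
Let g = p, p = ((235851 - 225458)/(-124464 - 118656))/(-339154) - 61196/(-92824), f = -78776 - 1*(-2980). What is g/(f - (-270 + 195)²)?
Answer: -630740564701739/77897649764477934240 ≈ -8.0970e-6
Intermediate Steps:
f = -75796 (f = -78776 + 2980 = -75796)
p = 630740564701739/956726762929440 (p = (10393/(-243120))*(-1/339154) - 61196*(-1/92824) = (10393*(-1/243120))*(-1/339154) + 15299/23206 = -10393/243120*(-1/339154) + 15299/23206 = 10393/82455120480 + 15299/23206 = 630740564701739/956726762929440 ≈ 0.65927)
g = 630740564701739/956726762929440 ≈ 0.65927
g/(f - (-270 + 195)²) = 630740564701739/(956726762929440*(-75796 - (-270 + 195)²)) = 630740564701739/(956726762929440*(-75796 - 1*(-75)²)) = 630740564701739/(956726762929440*(-75796 - 1*5625)) = 630740564701739/(956726762929440*(-75796 - 5625)) = (630740564701739/956726762929440)/(-81421) = (630740564701739/956726762929440)*(-1/81421) = -630740564701739/77897649764477934240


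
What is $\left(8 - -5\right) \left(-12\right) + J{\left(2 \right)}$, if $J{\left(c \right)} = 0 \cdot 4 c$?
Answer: $-156$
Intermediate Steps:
$J{\left(c \right)} = 0$ ($J{\left(c \right)} = 0 c = 0$)
$\left(8 - -5\right) \left(-12\right) + J{\left(2 \right)} = \left(8 - -5\right) \left(-12\right) + 0 = \left(8 + 5\right) \left(-12\right) + 0 = 13 \left(-12\right) + 0 = -156 + 0 = -156$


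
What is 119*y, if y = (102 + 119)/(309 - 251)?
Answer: 26299/58 ≈ 453.43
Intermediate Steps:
y = 221/58 ≈ 3.8103
119*y = 119*(221/58) = 26299/58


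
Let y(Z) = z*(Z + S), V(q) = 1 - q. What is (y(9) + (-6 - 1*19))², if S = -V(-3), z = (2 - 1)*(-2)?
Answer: 1225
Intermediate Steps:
z = -2 (z = 1*(-2) = -2)
S = -4 (S = -(1 - 1*(-3)) = -(1 + 3) = -1*4 = -4)
y(Z) = 8 - 2*Z (y(Z) = -2*(Z - 4) = -2*(-4 + Z) = 8 - 2*Z)
(y(9) + (-6 - 1*19))² = ((8 - 2*9) + (-6 - 1*19))² = ((8 - 18) + (-6 - 19))² = (-10 - 25)² = (-35)² = 1225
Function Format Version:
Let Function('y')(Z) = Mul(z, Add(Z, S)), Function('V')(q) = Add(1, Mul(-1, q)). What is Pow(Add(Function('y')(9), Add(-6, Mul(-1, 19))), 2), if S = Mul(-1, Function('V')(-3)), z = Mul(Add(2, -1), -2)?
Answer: 1225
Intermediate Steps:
z = -2 (z = Mul(1, -2) = -2)
S = -4 (S = Mul(-1, Add(1, Mul(-1, -3))) = Mul(-1, Add(1, 3)) = Mul(-1, 4) = -4)
Function('y')(Z) = Add(8, Mul(-2, Z)) (Function('y')(Z) = Mul(-2, Add(Z, -4)) = Mul(-2, Add(-4, Z)) = Add(8, Mul(-2, Z)))
Pow(Add(Function('y')(9), Add(-6, Mul(-1, 19))), 2) = Pow(Add(Add(8, Mul(-2, 9)), Add(-6, Mul(-1, 19))), 2) = Pow(Add(Add(8, -18), Add(-6, -19)), 2) = Pow(Add(-10, -25), 2) = Pow(-35, 2) = 1225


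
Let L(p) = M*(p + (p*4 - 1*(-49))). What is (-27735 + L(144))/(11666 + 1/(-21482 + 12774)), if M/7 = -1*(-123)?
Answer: 613792088/11287503 ≈ 54.378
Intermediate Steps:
M = 861 (M = 7*(-1*(-123)) = 7*123 = 861)
L(p) = 42189 + 4305*p (L(p) = 861*(p + (p*4 - 1*(-49))) = 861*(p + (4*p + 49)) = 861*(p + (49 + 4*p)) = 861*(49 + 5*p) = 42189 + 4305*p)
(-27735 + L(144))/(11666 + 1/(-21482 + 12774)) = (-27735 + (42189 + 4305*144))/(11666 + 1/(-21482 + 12774)) = (-27735 + (42189 + 619920))/(11666 + 1/(-8708)) = (-27735 + 662109)/(11666 - 1/8708) = 634374/(101587527/8708) = 634374*(8708/101587527) = 613792088/11287503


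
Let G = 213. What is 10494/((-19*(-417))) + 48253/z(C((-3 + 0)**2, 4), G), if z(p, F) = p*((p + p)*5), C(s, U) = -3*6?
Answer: 138769693/8556840 ≈ 16.217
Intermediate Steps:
C(s, U) = -18
z(p, F) = 10*p**2 (z(p, F) = p*((2*p)*5) = p*(10*p) = 10*p**2)
10494/((-19*(-417))) + 48253/z(C((-3 + 0)**2, 4), G) = 10494/((-19*(-417))) + 48253/((10*(-18)**2)) = 10494/7923 + 48253/((10*324)) = 10494*(1/7923) + 48253/3240 = 3498/2641 + 48253*(1/3240) = 3498/2641 + 48253/3240 = 138769693/8556840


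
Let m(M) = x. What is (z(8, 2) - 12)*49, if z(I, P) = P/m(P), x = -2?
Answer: -637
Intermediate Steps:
m(M) = -2
z(I, P) = -P/2 (z(I, P) = P/(-2) = P*(-½) = -P/2)
(z(8, 2) - 12)*49 = (-½*2 - 12)*49 = (-1 - 12)*49 = -13*49 = -637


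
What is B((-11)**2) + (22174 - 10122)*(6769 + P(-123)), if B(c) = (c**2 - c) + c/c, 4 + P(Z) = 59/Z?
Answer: 10029483955/123 ≈ 8.1540e+7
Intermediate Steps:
P(Z) = -4 + 59/Z
B(c) = 1 + c**2 - c (B(c) = (c**2 - c) + 1 = 1 + c**2 - c)
B((-11)**2) + (22174 - 10122)*(6769 + P(-123)) = (1 + ((-11)**2)**2 - 1*(-11)**2) + (22174 - 10122)*(6769 + (-4 + 59/(-123))) = (1 + 121**2 - 1*121) + 12052*(6769 + (-4 + 59*(-1/123))) = (1 + 14641 - 121) + 12052*(6769 + (-4 - 59/123)) = 14521 + 12052*(6769 - 551/123) = 14521 + 12052*(832036/123) = 14521 + 10027697872/123 = 10029483955/123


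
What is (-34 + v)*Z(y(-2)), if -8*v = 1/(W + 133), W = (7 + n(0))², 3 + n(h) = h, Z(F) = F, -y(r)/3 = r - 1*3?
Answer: -607935/1192 ≈ -510.01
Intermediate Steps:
y(r) = 9 - 3*r (y(r) = -3*(r - 1*3) = -3*(r - 3) = -3*(-3 + r) = 9 - 3*r)
n(h) = -3 + h
W = 16 (W = (7 + (-3 + 0))² = (7 - 3)² = 4² = 16)
v = -1/1192 (v = -1/(8*(16 + 133)) = -⅛/149 = -⅛*1/149 = -1/1192 ≈ -0.00083893)
(-34 + v)*Z(y(-2)) = (-34 - 1/1192)*(9 - 3*(-2)) = -40529*(9 + 6)/1192 = -40529/1192*15 = -607935/1192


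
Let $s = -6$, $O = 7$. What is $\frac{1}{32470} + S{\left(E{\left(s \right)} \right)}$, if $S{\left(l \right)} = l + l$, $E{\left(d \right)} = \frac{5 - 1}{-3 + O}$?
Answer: $\frac{64941}{32470} \approx 2.0$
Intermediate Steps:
$E{\left(d \right)} = 1$ ($E{\left(d \right)} = \frac{5 - 1}{-3 + 7} = \frac{4}{4} = 4 \cdot \frac{1}{4} = 1$)
$S{\left(l \right)} = 2 l$
$\frac{1}{32470} + S{\left(E{\left(s \right)} \right)} = \frac{1}{32470} + 2 \cdot 1 = \frac{1}{32470} + 2 = \frac{64941}{32470}$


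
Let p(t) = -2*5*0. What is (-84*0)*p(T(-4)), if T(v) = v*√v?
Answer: 0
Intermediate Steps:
T(v) = v^(3/2)
p(t) = 0 (p(t) = -10*0 = 0)
(-84*0)*p(T(-4)) = -84*0*0 = -21*0*0 = 0*0 = 0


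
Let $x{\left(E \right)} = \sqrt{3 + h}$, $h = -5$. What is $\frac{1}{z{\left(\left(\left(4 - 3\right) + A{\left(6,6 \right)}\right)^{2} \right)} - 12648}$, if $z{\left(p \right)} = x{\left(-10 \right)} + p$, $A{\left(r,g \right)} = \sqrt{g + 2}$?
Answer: $\frac{1}{-12639 + \sqrt{2} \left(4 + i\right)} \approx -7.9156 \cdot 10^{-5} - 8.9 \cdot 10^{-9} i$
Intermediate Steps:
$A{\left(r,g \right)} = \sqrt{2 + g}$
$x{\left(E \right)} = i \sqrt{2}$ ($x{\left(E \right)} = \sqrt{3 - 5} = \sqrt{-2} = i \sqrt{2}$)
$z{\left(p \right)} = p + i \sqrt{2}$ ($z{\left(p \right)} = i \sqrt{2} + p = p + i \sqrt{2}$)
$\frac{1}{z{\left(\left(\left(4 - 3\right) + A{\left(6,6 \right)}\right)^{2} \right)} - 12648} = \frac{1}{\left(\left(\left(4 - 3\right) + \sqrt{2 + 6}\right)^{2} + i \sqrt{2}\right) - 12648} = \frac{1}{\left(\left(1 + \sqrt{8}\right)^{2} + i \sqrt{2}\right) - 12648} = \frac{1}{\left(\left(1 + 2 \sqrt{2}\right)^{2} + i \sqrt{2}\right) - 12648} = \frac{1}{-12648 + \left(1 + 2 \sqrt{2}\right)^{2} + i \sqrt{2}}$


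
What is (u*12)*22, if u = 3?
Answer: 792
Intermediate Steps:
(u*12)*22 = (3*12)*22 = 36*22 = 792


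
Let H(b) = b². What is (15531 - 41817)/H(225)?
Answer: -8762/16875 ≈ -0.51923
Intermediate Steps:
(15531 - 41817)/H(225) = (15531 - 41817)/(225²) = -26286/50625 = -26286*1/50625 = -8762/16875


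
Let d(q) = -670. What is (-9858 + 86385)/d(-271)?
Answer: -76527/670 ≈ -114.22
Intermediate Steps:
(-9858 + 86385)/d(-271) = (-9858 + 86385)/(-670) = 76527*(-1/670) = -76527/670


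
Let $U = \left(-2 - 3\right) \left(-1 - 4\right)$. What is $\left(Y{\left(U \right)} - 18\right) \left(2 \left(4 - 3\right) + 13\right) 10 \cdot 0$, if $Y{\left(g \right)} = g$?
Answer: $0$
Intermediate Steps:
$U = 25$ ($U = \left(-5\right) \left(-5\right) = 25$)
$\left(Y{\left(U \right)} - 18\right) \left(2 \left(4 - 3\right) + 13\right) 10 \cdot 0 = \left(25 - 18\right) \left(2 \left(4 - 3\right) + 13\right) 10 \cdot 0 = 7 \left(2 \cdot 1 + 13\right) 10 \cdot 0 = 7 \left(2 + 13\right) 10 \cdot 0 = 7 \cdot 15 \cdot 10 \cdot 0 = 105 \cdot 10 \cdot 0 = 1050 \cdot 0 = 0$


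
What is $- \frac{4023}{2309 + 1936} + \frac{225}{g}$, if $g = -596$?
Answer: $- \frac{1117611}{843340} \approx -1.3252$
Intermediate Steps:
$- \frac{4023}{2309 + 1936} + \frac{225}{g} = - \frac{4023}{2309 + 1936} + \frac{225}{-596} = - \frac{4023}{4245} + 225 \left(- \frac{1}{596}\right) = \left(-4023\right) \frac{1}{4245} - \frac{225}{596} = - \frac{1341}{1415} - \frac{225}{596} = - \frac{1117611}{843340}$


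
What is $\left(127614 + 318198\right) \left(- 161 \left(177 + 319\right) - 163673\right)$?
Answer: $-108568150548$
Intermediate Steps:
$\left(127614 + 318198\right) \left(- 161 \left(177 + 319\right) - 163673\right) = 445812 \left(\left(-161\right) 496 - 163673\right) = 445812 \left(-79856 - 163673\right) = 445812 \left(-243529\right) = -108568150548$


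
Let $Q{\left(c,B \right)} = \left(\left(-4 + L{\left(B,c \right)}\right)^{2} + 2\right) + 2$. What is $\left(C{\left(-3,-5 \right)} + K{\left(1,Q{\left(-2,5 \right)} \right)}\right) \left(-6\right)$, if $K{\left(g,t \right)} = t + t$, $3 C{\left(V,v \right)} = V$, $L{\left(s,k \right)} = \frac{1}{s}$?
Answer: $- \frac{5382}{25} \approx -215.28$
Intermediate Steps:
$Q{\left(c,B \right)} = 4 + \left(-4 + \frac{1}{B}\right)^{2}$ ($Q{\left(c,B \right)} = \left(\left(-4 + \frac{1}{B}\right)^{2} + 2\right) + 2 = \left(2 + \left(-4 + \frac{1}{B}\right)^{2}\right) + 2 = 4 + \left(-4 + \frac{1}{B}\right)^{2}$)
$C{\left(V,v \right)} = \frac{V}{3}$
$K{\left(g,t \right)} = 2 t$
$\left(C{\left(-3,-5 \right)} + K{\left(1,Q{\left(-2,5 \right)} \right)}\right) \left(-6\right) = \left(\frac{1}{3} \left(-3\right) + 2 \left(20 + \frac{1}{25} - \frac{8}{5}\right)\right) \left(-6\right) = \left(-1 + 2 \left(20 + \frac{1}{25} - \frac{8}{5}\right)\right) \left(-6\right) = \left(-1 + 2 \cdot \frac{461}{25}\right) \left(-6\right) = \left(-1 + \frac{922}{25}\right) \left(-6\right) = \frac{897}{25} \left(-6\right) = - \frac{5382}{25}$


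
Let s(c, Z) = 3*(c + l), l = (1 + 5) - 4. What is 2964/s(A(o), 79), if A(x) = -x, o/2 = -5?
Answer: 247/3 ≈ 82.333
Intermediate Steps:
o = -10 (o = 2*(-5) = -10)
l = 2 (l = 6 - 4 = 2)
s(c, Z) = 6 + 3*c (s(c, Z) = 3*(c + 2) = 3*(2 + c) = 6 + 3*c)
2964/s(A(o), 79) = 2964/(6 + 3*(-1*(-10))) = 2964/(6 + 3*10) = 2964/(6 + 30) = 2964/36 = 2964*(1/36) = 247/3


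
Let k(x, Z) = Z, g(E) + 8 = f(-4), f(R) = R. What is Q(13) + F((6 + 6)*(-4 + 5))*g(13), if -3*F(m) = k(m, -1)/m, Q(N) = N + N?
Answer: 77/3 ≈ 25.667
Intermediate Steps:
g(E) = -12 (g(E) = -8 - 4 = -12)
Q(N) = 2*N
F(m) = 1/(3*m) (F(m) = -(-1)/(3*m) = 1/(3*m))
Q(13) + F((6 + 6)*(-4 + 5))*g(13) = 2*13 + (1/(3*(((6 + 6)*(-4 + 5)))))*(-12) = 26 + (1/(3*((12*1))))*(-12) = 26 + ((⅓)/12)*(-12) = 26 + ((⅓)*(1/12))*(-12) = 26 + (1/36)*(-12) = 26 - ⅓ = 77/3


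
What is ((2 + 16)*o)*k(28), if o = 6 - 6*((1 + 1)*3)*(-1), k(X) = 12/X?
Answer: 324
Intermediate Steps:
o = 42 (o = 6 - 6*(2*3)*(-1) = 6 - 6*6*(-1) = 6 - 36*(-1) = 6 - 1*(-36) = 6 + 36 = 42)
((2 + 16)*o)*k(28) = ((2 + 16)*42)*(12/28) = (18*42)*(12*(1/28)) = 756*(3/7) = 324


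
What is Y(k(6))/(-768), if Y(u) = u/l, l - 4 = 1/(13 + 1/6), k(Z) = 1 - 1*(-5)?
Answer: -79/41216 ≈ -0.0019167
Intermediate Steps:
k(Z) = 6 (k(Z) = 1 + 5 = 6)
l = 322/79 (l = 4 + 1/(13 + 1/6) = 4 + 1/(13 + 1*(⅙)) = 4 + 1/(13 + ⅙) = 4 + 1/(79/6) = 4 + 6/79 = 322/79 ≈ 4.0760)
Y(u) = 79*u/322 (Y(u) = u/(322/79) = u*(79/322) = 79*u/322)
Y(k(6))/(-768) = ((79/322)*6)/(-768) = (237/161)*(-1/768) = -79/41216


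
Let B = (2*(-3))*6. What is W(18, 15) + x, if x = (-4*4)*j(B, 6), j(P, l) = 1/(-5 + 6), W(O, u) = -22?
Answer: -38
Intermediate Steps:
B = -36 (B = -6*6 = -36)
j(P, l) = 1 (j(P, l) = 1/1 = 1)
x = -16 (x = -4*4*1 = -16*1 = -16)
W(18, 15) + x = -22 - 16 = -38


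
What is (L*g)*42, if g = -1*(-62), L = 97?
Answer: 252588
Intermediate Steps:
g = 62
(L*g)*42 = (97*62)*42 = 6014*42 = 252588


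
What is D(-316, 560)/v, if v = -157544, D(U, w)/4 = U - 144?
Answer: 230/19693 ≈ 0.011679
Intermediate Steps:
D(U, w) = -576 + 4*U (D(U, w) = 4*(U - 144) = 4*(-144 + U) = -576 + 4*U)
D(-316, 560)/v = (-576 + 4*(-316))/(-157544) = (-576 - 1264)*(-1/157544) = -1840*(-1/157544) = 230/19693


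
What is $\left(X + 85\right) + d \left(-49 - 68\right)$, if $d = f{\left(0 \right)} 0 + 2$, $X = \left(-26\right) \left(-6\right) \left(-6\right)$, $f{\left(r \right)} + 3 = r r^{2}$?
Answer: $-1085$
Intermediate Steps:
$f{\left(r \right)} = -3 + r^{3}$ ($f{\left(r \right)} = -3 + r r^{2} = -3 + r^{3}$)
$X = -936$ ($X = 156 \left(-6\right) = -936$)
$d = 2$ ($d = \left(-3 + 0^{3}\right) 0 + 2 = \left(-3 + 0\right) 0 + 2 = \left(-3\right) 0 + 2 = 0 + 2 = 2$)
$\left(X + 85\right) + d \left(-49 - 68\right) = \left(-936 + 85\right) + 2 \left(-49 - 68\right) = -851 + 2 \left(-117\right) = -851 - 234 = -1085$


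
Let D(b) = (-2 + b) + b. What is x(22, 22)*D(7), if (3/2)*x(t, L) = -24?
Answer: -192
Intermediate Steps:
x(t, L) = -16 (x(t, L) = (2/3)*(-24) = -16)
D(b) = -2 + 2*b
x(22, 22)*D(7) = -16*(-2 + 2*7) = -16*(-2 + 14) = -16*12 = -192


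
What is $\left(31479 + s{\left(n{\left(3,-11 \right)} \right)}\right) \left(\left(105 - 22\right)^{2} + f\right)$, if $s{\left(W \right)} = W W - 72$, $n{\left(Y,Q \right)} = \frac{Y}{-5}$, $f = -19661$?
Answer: $- \frac{10028370048}{25} \approx -4.0113 \cdot 10^{8}$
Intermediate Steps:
$n{\left(Y,Q \right)} = - \frac{Y}{5}$ ($n{\left(Y,Q \right)} = Y \left(- \frac{1}{5}\right) = - \frac{Y}{5}$)
$s{\left(W \right)} = -72 + W^{2}$ ($s{\left(W \right)} = W^{2} - 72 = -72 + W^{2}$)
$\left(31479 + s{\left(n{\left(3,-11 \right)} \right)}\right) \left(\left(105 - 22\right)^{2} + f\right) = \left(31479 - \left(72 - \left(\left(- \frac{1}{5}\right) 3\right)^{2}\right)\right) \left(\left(105 - 22\right)^{2} - 19661\right) = \left(31479 - \left(72 - \left(- \frac{3}{5}\right)^{2}\right)\right) \left(83^{2} - 19661\right) = \left(31479 + \left(-72 + \frac{9}{25}\right)\right) \left(6889 - 19661\right) = \left(31479 - \frac{1791}{25}\right) \left(-12772\right) = \frac{785184}{25} \left(-12772\right) = - \frac{10028370048}{25}$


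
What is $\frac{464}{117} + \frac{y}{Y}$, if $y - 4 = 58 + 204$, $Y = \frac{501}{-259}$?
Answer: $- \frac{2609378}{19539} \approx -133.55$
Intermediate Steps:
$Y = - \frac{501}{259}$ ($Y = 501 \left(- \frac{1}{259}\right) = - \frac{501}{259} \approx -1.9344$)
$y = 266$ ($y = 4 + \left(58 + 204\right) = 4 + 262 = 266$)
$\frac{464}{117} + \frac{y}{Y} = \frac{464}{117} + \frac{266}{- \frac{501}{259}} = 464 \cdot \frac{1}{117} + 266 \left(- \frac{259}{501}\right) = \frac{464}{117} - \frac{68894}{501} = - \frac{2609378}{19539}$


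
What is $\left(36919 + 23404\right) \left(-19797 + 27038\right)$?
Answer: $436798843$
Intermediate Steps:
$\left(36919 + 23404\right) \left(-19797 + 27038\right) = 60323 \cdot 7241 = 436798843$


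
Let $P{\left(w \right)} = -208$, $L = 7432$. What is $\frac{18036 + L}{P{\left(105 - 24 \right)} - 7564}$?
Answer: $- \frac{6367}{1943} \approx -3.2769$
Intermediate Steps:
$\frac{18036 + L}{P{\left(105 - 24 \right)} - 7564} = \frac{18036 + 7432}{-208 - 7564} = \frac{25468}{-7772} = 25468 \left(- \frac{1}{7772}\right) = - \frac{6367}{1943}$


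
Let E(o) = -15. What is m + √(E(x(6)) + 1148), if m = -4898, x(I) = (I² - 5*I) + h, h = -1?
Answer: -4898 + √1133 ≈ -4864.3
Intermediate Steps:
x(I) = -1 + I² - 5*I (x(I) = (I² - 5*I) - 1 = -1 + I² - 5*I)
m + √(E(x(6)) + 1148) = -4898 + √(-15 + 1148) = -4898 + √1133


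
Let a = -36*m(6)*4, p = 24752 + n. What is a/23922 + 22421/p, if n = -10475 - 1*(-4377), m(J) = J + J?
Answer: 9335575/8263722 ≈ 1.1297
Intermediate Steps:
m(J) = 2*J
n = -6098 (n = -10475 + 4377 = -6098)
p = 18654 (p = 24752 - 6098 = 18654)
a = -1728 (a = -72*6*4 = -36*12*4 = -432*4 = -1728)
a/23922 + 22421/p = -1728/23922 + 22421/18654 = -1728*1/23922 + 22421*(1/18654) = -32/443 + 22421/18654 = 9335575/8263722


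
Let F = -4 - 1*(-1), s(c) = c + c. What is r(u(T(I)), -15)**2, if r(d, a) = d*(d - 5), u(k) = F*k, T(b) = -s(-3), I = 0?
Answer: 171396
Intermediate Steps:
s(c) = 2*c
F = -3 (F = -4 + 1 = -3)
T(b) = 6 (T(b) = -2*(-3) = -1*(-6) = 6)
u(k) = -3*k
r(d, a) = d*(-5 + d)
r(u(T(I)), -15)**2 = ((-3*6)*(-5 - 3*6))**2 = (-18*(-5 - 18))**2 = (-18*(-23))**2 = 414**2 = 171396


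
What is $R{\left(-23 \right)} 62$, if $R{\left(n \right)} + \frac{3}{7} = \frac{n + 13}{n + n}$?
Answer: $- \frac{2108}{161} \approx -13.093$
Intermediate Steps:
$R{\left(n \right)} = - \frac{3}{7} + \frac{13 + n}{2 n}$ ($R{\left(n \right)} = - \frac{3}{7} + \frac{n + 13}{n + n} = - \frac{3}{7} + \frac{13 + n}{2 n}$)
$R{\left(-23 \right)} 62 = \frac{91 - 23}{14 \left(-23\right)} 62 = \frac{1}{14} \left(- \frac{1}{23}\right) 68 \cdot 62 = \left(- \frac{34}{161}\right) 62 = - \frac{2108}{161}$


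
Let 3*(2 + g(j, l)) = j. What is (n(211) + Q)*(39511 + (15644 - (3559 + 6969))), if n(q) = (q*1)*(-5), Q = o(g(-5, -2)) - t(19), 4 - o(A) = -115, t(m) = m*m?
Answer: -57881219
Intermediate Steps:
g(j, l) = -2 + j/3
t(m) = m²
o(A) = 119 (o(A) = 4 - 1*(-115) = 4 + 115 = 119)
Q = -242 (Q = 119 - 1*19² = 119 - 1*361 = 119 - 361 = -242)
n(q) = -5*q (n(q) = q*(-5) = -5*q)
(n(211) + Q)*(39511 + (15644 - (3559 + 6969))) = (-5*211 - 242)*(39511 + (15644 - (3559 + 6969))) = (-1055 - 242)*(39511 + (15644 - 1*10528)) = -1297*(39511 + (15644 - 10528)) = -1297*(39511 + 5116) = -1297*44627 = -57881219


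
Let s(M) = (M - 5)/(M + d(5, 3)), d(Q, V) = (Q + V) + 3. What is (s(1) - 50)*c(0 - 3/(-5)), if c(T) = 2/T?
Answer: -1510/9 ≈ -167.78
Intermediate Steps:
d(Q, V) = 3 + Q + V
s(M) = (-5 + M)/(11 + M) (s(M) = (M - 5)/(M + (3 + 5 + 3)) = (-5 + M)/(M + 11) = (-5 + M)/(11 + M))
(s(1) - 50)*c(0 - 3/(-5)) = ((-5 + 1)/(11 + 1) - 50)*(2/(0 - 3/(-5))) = (-4/12 - 50)*(2/(0 - 3*(-1)/5)) = ((1/12)*(-4) - 50)*(2/(0 - 1*(-3/5))) = (-1/3 - 50)*(2/(0 + 3/5)) = -302/(3*3/5) = -302*5/(3*3) = -151/3*10/3 = -1510/9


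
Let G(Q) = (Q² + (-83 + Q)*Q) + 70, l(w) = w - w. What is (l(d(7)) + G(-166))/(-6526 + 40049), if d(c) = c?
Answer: 68960/33523 ≈ 2.0571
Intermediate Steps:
l(w) = 0
G(Q) = 70 + Q² + Q*(-83 + Q) (G(Q) = (Q² + Q*(-83 + Q)) + 70 = 70 + Q² + Q*(-83 + Q))
(l(d(7)) + G(-166))/(-6526 + 40049) = (0 + (70 - 83*(-166) + 2*(-166)²))/(-6526 + 40049) = (0 + (70 + 13778 + 2*27556))/33523 = (0 + (70 + 13778 + 55112))*(1/33523) = (0 + 68960)*(1/33523) = 68960*(1/33523) = 68960/33523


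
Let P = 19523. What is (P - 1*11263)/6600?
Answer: 413/330 ≈ 1.2515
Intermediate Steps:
(P - 1*11263)/6600 = (19523 - 1*11263)/6600 = (19523 - 11263)*(1/6600) = 8260*(1/6600) = 413/330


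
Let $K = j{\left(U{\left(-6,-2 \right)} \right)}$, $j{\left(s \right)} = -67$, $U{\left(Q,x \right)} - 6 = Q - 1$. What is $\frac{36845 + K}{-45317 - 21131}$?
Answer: $- \frac{18389}{33224} \approx -0.55349$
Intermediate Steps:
$U{\left(Q,x \right)} = 5 + Q$ ($U{\left(Q,x \right)} = 6 + \left(Q - 1\right) = 6 + \left(-1 + Q\right) = 5 + Q$)
$K = -67$
$\frac{36845 + K}{-45317 - 21131} = \frac{36845 - 67}{-45317 - 21131} = \frac{36778}{-66448} = 36778 \left(- \frac{1}{66448}\right) = - \frac{18389}{33224}$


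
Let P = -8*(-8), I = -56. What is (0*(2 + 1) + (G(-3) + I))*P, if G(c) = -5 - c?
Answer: -3712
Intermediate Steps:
P = 64
(0*(2 + 1) + (G(-3) + I))*P = (0*(2 + 1) + ((-5 - 1*(-3)) - 56))*64 = (0*3 + ((-5 + 3) - 56))*64 = (0 + (-2 - 56))*64 = (0 - 58)*64 = -58*64 = -3712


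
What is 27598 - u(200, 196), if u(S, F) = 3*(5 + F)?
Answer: 26995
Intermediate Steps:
u(S, F) = 15 + 3*F
27598 - u(200, 196) = 27598 - (15 + 3*196) = 27598 - (15 + 588) = 27598 - 1*603 = 27598 - 603 = 26995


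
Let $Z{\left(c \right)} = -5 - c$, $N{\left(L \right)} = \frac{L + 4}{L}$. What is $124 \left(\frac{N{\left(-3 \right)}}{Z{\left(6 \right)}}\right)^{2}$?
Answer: $\frac{124}{1089} \approx 0.11387$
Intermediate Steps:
$N{\left(L \right)} = \frac{4 + L}{L}$
$124 \left(\frac{N{\left(-3 \right)}}{Z{\left(6 \right)}}\right)^{2} = 124 \left(\frac{\frac{1}{-3} \left(4 - 3\right)}{-5 - 6}\right)^{2} = 124 \left(\frac{\left(- \frac{1}{3}\right) 1}{-5 - 6}\right)^{2} = 124 \left(- \frac{1}{3 \left(-11\right)}\right)^{2} = 124 \left(\left(- \frac{1}{3}\right) \left(- \frac{1}{11}\right)\right)^{2} = \frac{124}{1089}$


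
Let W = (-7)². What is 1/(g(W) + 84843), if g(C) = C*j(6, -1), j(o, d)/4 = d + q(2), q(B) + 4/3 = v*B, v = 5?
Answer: 3/259037 ≈ 1.1581e-5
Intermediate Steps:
q(B) = -4/3 + 5*B
j(o, d) = 104/3 + 4*d (j(o, d) = 4*(d + (-4/3 + 5*2)) = 4*(d + (-4/3 + 10)) = 4*(d + 26/3) = 4*(26/3 + d) = 104/3 + 4*d)
W = 49
g(C) = 92*C/3 (g(C) = C*(104/3 + 4*(-1)) = C*(104/3 - 4) = C*(92/3) = 92*C/3)
1/(g(W) + 84843) = 1/((92/3)*49 + 84843) = 1/(4508/3 + 84843) = 1/(259037/3) = 3/259037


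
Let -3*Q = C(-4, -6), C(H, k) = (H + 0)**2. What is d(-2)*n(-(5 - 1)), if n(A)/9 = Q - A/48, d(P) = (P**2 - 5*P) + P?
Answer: -567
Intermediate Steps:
d(P) = P**2 - 4*P
C(H, k) = H**2
Q = -16/3 (Q = -1/3*(-4)**2 = -1/3*16 = -16/3 ≈ -5.3333)
n(A) = -48 - 3*A/16 (n(A) = 9*(-16/3 - A/48) = -48 - 3*A/16)
d(-2)*n(-(5 - 1)) = (-2*(-4 - 2))*(-48 - (-3)*(5 - 1)/16) = (-2*(-6))*(-48 - (-3)*4/16) = 12*(-48 - 3/16*(-4)) = 12*(-48 + 3/4) = 12*(-189/4) = -567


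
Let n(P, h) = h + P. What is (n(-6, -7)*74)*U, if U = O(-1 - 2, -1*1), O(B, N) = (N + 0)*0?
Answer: 0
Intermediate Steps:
n(P, h) = P + h
O(B, N) = 0 (O(B, N) = N*0 = 0)
U = 0
(n(-6, -7)*74)*U = ((-6 - 7)*74)*0 = -13*74*0 = -962*0 = 0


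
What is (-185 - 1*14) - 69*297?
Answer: -20692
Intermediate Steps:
(-185 - 1*14) - 69*297 = (-185 - 14) - 20493 = -199 - 20493 = -20692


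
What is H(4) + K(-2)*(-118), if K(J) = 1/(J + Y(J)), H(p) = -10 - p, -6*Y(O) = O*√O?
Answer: 796/19 + 177*I*√2/19 ≈ 41.895 + 13.175*I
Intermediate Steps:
Y(O) = -O^(3/2)/6 (Y(O) = -O*√O/6 = -O^(3/2)/6)
K(J) = 1/(J - J^(3/2)/6)
H(4) + K(-2)*(-118) = (-10 - 1*4) + (6/(-(-2)^(3/2) + 6*(-2)))*(-118) = (-10 - 4) + (6/(-(-2)*I*√2 - 12))*(-118) = -14 + (6/(2*I*√2 - 12))*(-118) = -14 + (6/(-12 + 2*I*√2))*(-118) = -14 - 708/(-12 + 2*I*√2)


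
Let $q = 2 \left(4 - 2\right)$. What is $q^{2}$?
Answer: $16$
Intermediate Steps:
$q = 4$ ($q = 2 \cdot 2 = 4$)
$q^{2} = 4^{2} = 16$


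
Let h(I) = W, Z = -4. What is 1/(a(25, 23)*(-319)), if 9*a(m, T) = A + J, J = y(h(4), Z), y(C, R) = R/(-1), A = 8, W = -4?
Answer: -3/1276 ≈ -0.0023511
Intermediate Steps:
h(I) = -4
y(C, R) = -R (y(C, R) = R*(-1) = -R)
J = 4 (J = -1*(-4) = 4)
a(m, T) = 4/3 (a(m, T) = (8 + 4)/9 = (⅑)*12 = 4/3)
1/(a(25, 23)*(-319)) = 1/((4/3)*(-319)) = (¾)*(-1/319) = -3/1276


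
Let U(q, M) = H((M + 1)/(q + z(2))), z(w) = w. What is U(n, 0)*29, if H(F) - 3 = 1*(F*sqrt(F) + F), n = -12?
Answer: 841/10 - 29*I*sqrt(10)/100 ≈ 84.1 - 0.91706*I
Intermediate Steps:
H(F) = 3 + F + F**(3/2) (H(F) = 3 + 1*(F*sqrt(F) + F) = 3 + 1*(F**(3/2) + F) = 3 + 1*(F + F**(3/2)) = 3 + (F + F**(3/2)) = 3 + F + F**(3/2))
U(q, M) = 3 + ((1 + M)/(2 + q))**(3/2) + (1 + M)/(2 + q) (U(q, M) = 3 + (M + 1)/(q + 2) + ((M + 1)/(q + 2))**(3/2) = 3 + (1 + M)/(2 + q) + ((1 + M)/(2 + q))**(3/2) = 3 + ((1 + M)/(2 + q))**(3/2) + (1 + M)/(2 + q))
U(n, 0)*29 = ((1 + 0 + (2 - 12)*(3 + ((1 + 0)/(2 - 12))**(3/2)))/(2 - 12))*29 = ((1 + 0 - 10*(3 + (1/(-10))**(3/2)))/(-10))*29 = -(1 + 0 - 10*(3 + (-1/10*1)**(3/2)))/10*29 = -(1 + 0 - 10*(3 + (-1/10)**(3/2)))/10*29 = -(1 + 0 - 10*(3 - I*sqrt(10)/100))/10*29 = -(1 + 0 + (-30 + I*sqrt(10)/10))/10*29 = -(-29 + I*sqrt(10)/10)/10*29 = (29/10 - I*sqrt(10)/100)*29 = 841/10 - 29*I*sqrt(10)/100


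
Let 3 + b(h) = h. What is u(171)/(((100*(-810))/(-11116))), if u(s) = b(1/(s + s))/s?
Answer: -113939/47370420 ≈ -0.0024053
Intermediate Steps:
b(h) = -3 + h
u(s) = (-3 + 1/(2*s))/s (u(s) = (-3 + 1/(s + s))/s = (-3 + 1/(2*s))/s)
u(171)/(((100*(-810))/(-11116))) = ((½)*(1 - 6*171)/171²)/(((100*(-810))/(-11116))) = ((½)*(1/29241)*(1 - 1026))/((-81000*(-1/11116))) = ((½)*(1/29241)*(-1025))/(20250/2779) = -1025/58482*2779/20250 = -113939/47370420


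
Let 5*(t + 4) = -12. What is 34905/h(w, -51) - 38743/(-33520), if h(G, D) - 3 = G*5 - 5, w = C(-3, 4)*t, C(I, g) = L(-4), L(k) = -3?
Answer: 586828721/1575440 ≈ 372.49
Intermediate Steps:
t = -32/5 (t = -4 + (⅕)*(-12) = -4 - 12/5 = -32/5 ≈ -6.4000)
C(I, g) = -3
w = 96/5 (w = -3*(-32/5) = 96/5 ≈ 19.200)
h(G, D) = -2 + 5*G (h(G, D) = 3 + (G*5 - 5) = 3 + (5*G - 5) = 3 + (-5 + 5*G) = -2 + 5*G)
34905/h(w, -51) - 38743/(-33520) = 34905/(-2 + 5*(96/5)) - 38743/(-33520) = 34905/(-2 + 96) - 38743*(-1/33520) = 34905/94 + 38743/33520 = 586828721/1575440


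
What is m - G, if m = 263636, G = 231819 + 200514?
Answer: -168697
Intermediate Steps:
G = 432333
m - G = 263636 - 1*432333 = 263636 - 432333 = -168697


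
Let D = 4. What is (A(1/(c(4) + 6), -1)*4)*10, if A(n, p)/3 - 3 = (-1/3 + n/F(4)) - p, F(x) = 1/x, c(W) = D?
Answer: 488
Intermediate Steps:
c(W) = 4
A(n, p) = 8 - 3*p + 12*n (A(n, p) = 9 + 3*((-1/3 + n/(1/4)) - p) = 9 + 3*((-1*1/3 + n/(1/4)) - p) = 9 + 3*((-1/3 + n*4) - p) = 9 + 3*((-1/3 + 4*n) - p) = 9 + 3*(-1/3 - p + 4*n) = 9 + (-1 - 3*p + 12*n) = 8 - 3*p + 12*n)
(A(1/(c(4) + 6), -1)*4)*10 = ((8 - 3*(-1) + 12/(4 + 6))*4)*10 = ((8 + 3 + 12/10)*4)*10 = ((8 + 3 + 12*(1/10))*4)*10 = ((8 + 3 + 6/5)*4)*10 = ((61/5)*4)*10 = (244/5)*10 = 488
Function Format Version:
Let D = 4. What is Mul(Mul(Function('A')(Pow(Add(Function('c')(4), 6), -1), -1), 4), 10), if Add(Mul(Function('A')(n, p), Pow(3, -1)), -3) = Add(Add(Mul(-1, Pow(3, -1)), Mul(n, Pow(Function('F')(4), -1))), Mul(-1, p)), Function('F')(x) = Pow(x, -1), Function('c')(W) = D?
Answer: 488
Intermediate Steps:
Function('c')(W) = 4
Function('A')(n, p) = Add(8, Mul(-3, p), Mul(12, n)) (Function('A')(n, p) = Add(9, Mul(3, Add(Add(Mul(-1, Pow(3, -1)), Mul(n, Pow(Pow(4, -1), -1))), Mul(-1, p)))) = Add(9, Mul(3, Add(Add(Mul(-1, Rational(1, 3)), Mul(n, Pow(Rational(1, 4), -1))), Mul(-1, p)))) = Add(9, Mul(3, Add(Add(Rational(-1, 3), Mul(n, 4)), Mul(-1, p)))) = Add(9, Mul(3, Add(Add(Rational(-1, 3), Mul(4, n)), Mul(-1, p)))) = Add(9, Mul(3, Add(Rational(-1, 3), Mul(-1, p), Mul(4, n)))) = Add(9, Add(-1, Mul(-3, p), Mul(12, n))) = Add(8, Mul(-3, p), Mul(12, n)))
Mul(Mul(Function('A')(Pow(Add(Function('c')(4), 6), -1), -1), 4), 10) = Mul(Mul(Add(8, Mul(-3, -1), Mul(12, Pow(Add(4, 6), -1))), 4), 10) = Mul(Mul(Add(8, 3, Mul(12, Pow(10, -1))), 4), 10) = Mul(Mul(Add(8, 3, Mul(12, Rational(1, 10))), 4), 10) = Mul(Mul(Add(8, 3, Rational(6, 5)), 4), 10) = Mul(Mul(Rational(61, 5), 4), 10) = Mul(Rational(244, 5), 10) = 488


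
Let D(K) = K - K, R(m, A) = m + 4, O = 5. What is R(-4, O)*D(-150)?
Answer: 0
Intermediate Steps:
R(m, A) = 4 + m
D(K) = 0
R(-4, O)*D(-150) = (4 - 4)*0 = 0*0 = 0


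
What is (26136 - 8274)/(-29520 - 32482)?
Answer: -8931/31001 ≈ -0.28809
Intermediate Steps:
(26136 - 8274)/(-29520 - 32482) = 17862/(-62002) = 17862*(-1/62002) = -8931/31001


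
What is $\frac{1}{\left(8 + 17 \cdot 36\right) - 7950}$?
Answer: $- \frac{1}{7330} \approx -0.00013643$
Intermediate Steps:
$\frac{1}{\left(8 + 17 \cdot 36\right) - 7950} = \frac{1}{\left(8 + 612\right) - 7950} = \frac{1}{620 - 7950} = \frac{1}{-7330} = - \frac{1}{7330}$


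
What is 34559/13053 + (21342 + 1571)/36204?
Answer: 172250825/52507868 ≈ 3.2805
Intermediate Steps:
34559/13053 + (21342 + 1571)/36204 = 34559*(1/13053) + 22913*(1/36204) = 34559/13053 + 22913/36204 = 172250825/52507868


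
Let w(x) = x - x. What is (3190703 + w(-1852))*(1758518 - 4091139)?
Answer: -7442700822563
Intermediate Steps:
w(x) = 0
(3190703 + w(-1852))*(1758518 - 4091139) = (3190703 + 0)*(1758518 - 4091139) = 3190703*(-2332621) = -7442700822563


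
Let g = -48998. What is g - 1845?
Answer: -50843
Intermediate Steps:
g - 1845 = -48998 - 1845 = -50843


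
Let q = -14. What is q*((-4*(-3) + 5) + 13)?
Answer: -420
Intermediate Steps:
q*((-4*(-3) + 5) + 13) = -14*((-4*(-3) + 5) + 13) = -14*((12 + 5) + 13) = -14*(17 + 13) = -14*30 = -420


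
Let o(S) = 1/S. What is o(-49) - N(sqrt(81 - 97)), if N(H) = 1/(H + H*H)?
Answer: 32/833 + I/68 ≈ 0.038415 + 0.014706*I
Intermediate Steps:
N(H) = 1/(H + H**2)
o(-49) - N(sqrt(81 - 97)) = 1/(-49) - 1/((sqrt(81 - 97))*(1 + sqrt(81 - 97))) = -1/49 - 1/((sqrt(-16))*(1 + sqrt(-16))) = -1/49 - 1/((4*I)*(1 + 4*I)) = -1/49 - (-I/4)*(1 - 4*I)/17 = -1/49 - (-1)*I*(1 - 4*I)/68 = -1/49 + I*(1 - 4*I)/68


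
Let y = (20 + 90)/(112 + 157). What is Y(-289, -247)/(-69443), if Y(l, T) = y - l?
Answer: -77851/18680167 ≈ -0.0041676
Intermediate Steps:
y = 110/269 ≈ 0.40892
Y(l, T) = 110/269 - l
Y(-289, -247)/(-69443) = (110/269 - 1*(-289))/(-69443) = (110/269 + 289)*(-1/69443) = (77851/269)*(-1/69443) = -77851/18680167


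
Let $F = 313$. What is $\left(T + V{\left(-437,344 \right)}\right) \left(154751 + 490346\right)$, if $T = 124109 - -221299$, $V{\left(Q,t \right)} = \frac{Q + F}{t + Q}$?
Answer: $\frac{668467574116}{3} \approx 2.2282 \cdot 10^{11}$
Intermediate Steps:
$V{\left(Q,t \right)} = \frac{313 + Q}{Q + t}$ ($V{\left(Q,t \right)} = \frac{Q + 313}{t + Q} = \frac{313 + Q}{Q + t}$)
$T = 345408$ ($T = 124109 + 221299 = 345408$)
$\left(T + V{\left(-437,344 \right)}\right) \left(154751 + 490346\right) = \left(345408 + \frac{313 - 437}{-437 + 344}\right) \left(154751 + 490346\right) = \left(345408 + \frac{1}{-93} \left(-124\right)\right) 645097 = \left(345408 - - \frac{4}{3}\right) 645097 = \left(345408 + \frac{4}{3}\right) 645097 = \frac{1036228}{3} \cdot 645097 = \frac{668467574116}{3}$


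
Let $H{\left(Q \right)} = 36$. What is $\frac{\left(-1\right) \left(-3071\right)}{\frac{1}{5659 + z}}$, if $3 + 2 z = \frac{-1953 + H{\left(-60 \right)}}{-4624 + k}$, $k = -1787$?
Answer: $\frac{37129609187}{2137} \approx 1.7375 \cdot 10^{7}$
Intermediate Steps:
$z = - \frac{2886}{2137}$ ($z = - \frac{3}{2} + \frac{\left(-1953 + 36\right) \frac{1}{-4624 - 1787}}{2} = - \frac{3}{2} + \frac{\left(-1917\right) \frac{1}{-6411}}{2} = - \frac{3}{2} + \frac{\left(-1917\right) \left(- \frac{1}{6411}\right)}{2} = - \frac{3}{2} + \frac{1}{2} \cdot \frac{639}{2137} = - \frac{3}{2} + \frac{639}{4274} = - \frac{2886}{2137} \approx -1.3505$)
$\frac{\left(-1\right) \left(-3071\right)}{\frac{1}{5659 + z}} = \frac{\left(-1\right) \left(-3071\right)}{\frac{1}{5659 - \frac{2886}{2137}}} = \frac{3071}{\frac{1}{\frac{12090397}{2137}}} = \frac{3071}{\frac{2137}{12090397}} = 3071 \cdot \frac{12090397}{2137} = \frac{37129609187}{2137}$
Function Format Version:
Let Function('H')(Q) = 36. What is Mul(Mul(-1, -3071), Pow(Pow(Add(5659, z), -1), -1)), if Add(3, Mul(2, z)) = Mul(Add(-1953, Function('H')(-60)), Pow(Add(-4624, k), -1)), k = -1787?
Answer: Rational(37129609187, 2137) ≈ 1.7375e+7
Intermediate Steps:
z = Rational(-2886, 2137) (z = Add(Rational(-3, 2), Mul(Rational(1, 2), Mul(Add(-1953, 36), Pow(Add(-4624, -1787), -1)))) = Add(Rational(-3, 2), Mul(Rational(1, 2), Mul(-1917, Pow(-6411, -1)))) = Add(Rational(-3, 2), Mul(Rational(1, 2), Mul(-1917, Rational(-1, 6411)))) = Add(Rational(-3, 2), Mul(Rational(1, 2), Rational(639, 2137))) = Add(Rational(-3, 2), Rational(639, 4274)) = Rational(-2886, 2137) ≈ -1.3505)
Mul(Mul(-1, -3071), Pow(Pow(Add(5659, z), -1), -1)) = Mul(Mul(-1, -3071), Pow(Pow(Add(5659, Rational(-2886, 2137)), -1), -1)) = Mul(3071, Pow(Pow(Rational(12090397, 2137), -1), -1)) = Mul(3071, Pow(Rational(2137, 12090397), -1)) = Mul(3071, Rational(12090397, 2137)) = Rational(37129609187, 2137)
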